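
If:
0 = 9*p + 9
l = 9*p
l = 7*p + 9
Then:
No Solution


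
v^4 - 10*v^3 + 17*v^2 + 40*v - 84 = (v - 7)*(v - 3)*(v - 2)*(v + 2)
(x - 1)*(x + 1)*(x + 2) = x^3 + 2*x^2 - x - 2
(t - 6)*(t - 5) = t^2 - 11*t + 30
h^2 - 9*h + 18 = (h - 6)*(h - 3)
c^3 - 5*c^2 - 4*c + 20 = (c - 5)*(c - 2)*(c + 2)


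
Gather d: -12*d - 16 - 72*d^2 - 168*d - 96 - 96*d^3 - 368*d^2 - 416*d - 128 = -96*d^3 - 440*d^2 - 596*d - 240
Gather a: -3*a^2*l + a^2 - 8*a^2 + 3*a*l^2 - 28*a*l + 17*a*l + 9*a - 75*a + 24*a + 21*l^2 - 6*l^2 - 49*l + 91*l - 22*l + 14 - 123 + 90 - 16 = a^2*(-3*l - 7) + a*(3*l^2 - 11*l - 42) + 15*l^2 + 20*l - 35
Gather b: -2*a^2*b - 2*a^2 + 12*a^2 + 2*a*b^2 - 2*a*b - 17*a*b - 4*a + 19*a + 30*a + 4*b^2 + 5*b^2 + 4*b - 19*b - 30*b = 10*a^2 + 45*a + b^2*(2*a + 9) + b*(-2*a^2 - 19*a - 45)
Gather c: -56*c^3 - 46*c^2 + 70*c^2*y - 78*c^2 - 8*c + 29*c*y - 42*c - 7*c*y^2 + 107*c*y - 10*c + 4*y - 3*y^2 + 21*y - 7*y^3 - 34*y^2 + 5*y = -56*c^3 + c^2*(70*y - 124) + c*(-7*y^2 + 136*y - 60) - 7*y^3 - 37*y^2 + 30*y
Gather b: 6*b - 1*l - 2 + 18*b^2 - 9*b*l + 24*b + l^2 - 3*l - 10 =18*b^2 + b*(30 - 9*l) + l^2 - 4*l - 12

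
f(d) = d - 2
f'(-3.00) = 1.00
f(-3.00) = -5.00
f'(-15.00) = 1.00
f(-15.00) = -17.00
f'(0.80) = 1.00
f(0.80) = -1.20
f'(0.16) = 1.00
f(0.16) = -1.84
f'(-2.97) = 1.00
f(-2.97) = -4.97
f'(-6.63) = 1.00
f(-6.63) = -8.63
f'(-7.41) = 1.00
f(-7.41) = -9.41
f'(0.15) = 1.00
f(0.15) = -1.85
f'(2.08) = 1.00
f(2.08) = 0.08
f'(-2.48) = 1.00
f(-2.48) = -4.48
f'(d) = 1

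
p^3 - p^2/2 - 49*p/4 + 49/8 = (p - 7/2)*(p - 1/2)*(p + 7/2)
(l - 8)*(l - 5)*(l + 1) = l^3 - 12*l^2 + 27*l + 40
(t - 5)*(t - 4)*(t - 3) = t^3 - 12*t^2 + 47*t - 60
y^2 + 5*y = y*(y + 5)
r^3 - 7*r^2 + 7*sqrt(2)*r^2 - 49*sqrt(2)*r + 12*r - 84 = (r - 7)*(r + sqrt(2))*(r + 6*sqrt(2))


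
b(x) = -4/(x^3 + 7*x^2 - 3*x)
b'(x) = -4*(-3*x^2 - 14*x + 3)/(x^3 + 7*x^2 - 3*x)^2 = 4*(3*x^2 + 14*x - 3)/(x^2*(x^2 + 7*x - 3)^2)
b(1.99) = -0.13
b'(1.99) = 0.17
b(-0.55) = -1.11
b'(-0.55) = -3.02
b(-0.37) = -1.98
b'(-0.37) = -7.63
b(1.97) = -0.14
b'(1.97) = 0.17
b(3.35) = -0.04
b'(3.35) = 0.03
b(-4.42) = -0.06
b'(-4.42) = -0.01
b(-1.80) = -0.18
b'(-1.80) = -0.15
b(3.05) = -0.05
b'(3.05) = 0.04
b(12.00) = 0.00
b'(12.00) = 0.00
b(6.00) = -0.00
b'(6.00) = 0.00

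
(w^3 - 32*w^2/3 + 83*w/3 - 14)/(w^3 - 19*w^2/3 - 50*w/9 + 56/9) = 3*(w - 3)/(3*w + 4)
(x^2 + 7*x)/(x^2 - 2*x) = (x + 7)/(x - 2)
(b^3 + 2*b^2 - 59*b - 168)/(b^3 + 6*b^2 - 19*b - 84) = (b - 8)/(b - 4)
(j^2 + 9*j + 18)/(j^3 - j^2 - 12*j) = (j + 6)/(j*(j - 4))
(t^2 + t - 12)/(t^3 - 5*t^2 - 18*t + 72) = 1/(t - 6)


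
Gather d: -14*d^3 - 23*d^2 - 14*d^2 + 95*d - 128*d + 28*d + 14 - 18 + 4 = -14*d^3 - 37*d^2 - 5*d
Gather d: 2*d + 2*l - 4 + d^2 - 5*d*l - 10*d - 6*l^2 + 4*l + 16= d^2 + d*(-5*l - 8) - 6*l^2 + 6*l + 12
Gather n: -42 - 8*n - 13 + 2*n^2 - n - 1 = 2*n^2 - 9*n - 56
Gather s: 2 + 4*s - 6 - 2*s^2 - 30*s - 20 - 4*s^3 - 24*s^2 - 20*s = -4*s^3 - 26*s^2 - 46*s - 24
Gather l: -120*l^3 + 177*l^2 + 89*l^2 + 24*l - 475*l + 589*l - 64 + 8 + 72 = -120*l^3 + 266*l^2 + 138*l + 16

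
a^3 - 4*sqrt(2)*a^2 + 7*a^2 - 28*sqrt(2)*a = a*(a + 7)*(a - 4*sqrt(2))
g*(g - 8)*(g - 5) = g^3 - 13*g^2 + 40*g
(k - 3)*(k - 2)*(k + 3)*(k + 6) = k^4 + 4*k^3 - 21*k^2 - 36*k + 108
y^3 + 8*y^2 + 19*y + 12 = (y + 1)*(y + 3)*(y + 4)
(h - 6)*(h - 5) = h^2 - 11*h + 30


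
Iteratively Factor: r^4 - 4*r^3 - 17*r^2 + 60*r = (r + 4)*(r^3 - 8*r^2 + 15*r) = (r - 3)*(r + 4)*(r^2 - 5*r) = r*(r - 3)*(r + 4)*(r - 5)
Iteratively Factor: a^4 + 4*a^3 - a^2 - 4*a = (a + 4)*(a^3 - a) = a*(a + 4)*(a^2 - 1) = a*(a - 1)*(a + 4)*(a + 1)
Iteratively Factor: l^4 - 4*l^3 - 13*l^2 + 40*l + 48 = (l + 3)*(l^3 - 7*l^2 + 8*l + 16) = (l - 4)*(l + 3)*(l^2 - 3*l - 4) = (l - 4)*(l + 1)*(l + 3)*(l - 4)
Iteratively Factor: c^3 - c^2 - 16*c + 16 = (c - 4)*(c^2 + 3*c - 4) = (c - 4)*(c + 4)*(c - 1)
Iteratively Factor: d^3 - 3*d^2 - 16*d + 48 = (d - 4)*(d^2 + d - 12) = (d - 4)*(d - 3)*(d + 4)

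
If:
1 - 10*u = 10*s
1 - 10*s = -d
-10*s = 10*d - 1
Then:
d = 0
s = 1/10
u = 0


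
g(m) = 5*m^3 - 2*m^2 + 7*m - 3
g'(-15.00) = 3442.00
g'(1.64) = 40.78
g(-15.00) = -17433.00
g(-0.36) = -6.01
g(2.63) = 92.53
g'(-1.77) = 61.07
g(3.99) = 310.70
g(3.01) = 136.30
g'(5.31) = 408.70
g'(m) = 15*m^2 - 4*m + 7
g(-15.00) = -17433.00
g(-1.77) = -49.38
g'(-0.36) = 10.38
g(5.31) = 726.38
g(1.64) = 25.16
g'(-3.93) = 254.39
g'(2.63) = 100.23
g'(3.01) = 130.86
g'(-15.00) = 3442.00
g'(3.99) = 229.84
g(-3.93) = -364.89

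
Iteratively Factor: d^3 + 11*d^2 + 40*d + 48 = (d + 4)*(d^2 + 7*d + 12) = (d + 3)*(d + 4)*(d + 4)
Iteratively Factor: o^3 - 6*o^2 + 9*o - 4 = (o - 1)*(o^2 - 5*o + 4) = (o - 4)*(o - 1)*(o - 1)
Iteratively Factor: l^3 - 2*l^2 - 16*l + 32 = (l + 4)*(l^2 - 6*l + 8) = (l - 4)*(l + 4)*(l - 2)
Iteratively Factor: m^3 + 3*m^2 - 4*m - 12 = (m - 2)*(m^2 + 5*m + 6) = (m - 2)*(m + 3)*(m + 2)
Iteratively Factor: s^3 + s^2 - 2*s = (s - 1)*(s^2 + 2*s) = (s - 1)*(s + 2)*(s)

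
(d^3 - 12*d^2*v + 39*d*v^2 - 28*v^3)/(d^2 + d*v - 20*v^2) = (d^2 - 8*d*v + 7*v^2)/(d + 5*v)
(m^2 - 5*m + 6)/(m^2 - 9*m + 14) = (m - 3)/(m - 7)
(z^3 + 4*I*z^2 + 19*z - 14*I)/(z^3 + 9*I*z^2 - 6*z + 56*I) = (z - I)/(z + 4*I)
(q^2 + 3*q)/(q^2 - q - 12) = q/(q - 4)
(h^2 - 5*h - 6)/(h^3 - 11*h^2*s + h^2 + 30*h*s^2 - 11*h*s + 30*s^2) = (h - 6)/(h^2 - 11*h*s + 30*s^2)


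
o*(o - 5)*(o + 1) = o^3 - 4*o^2 - 5*o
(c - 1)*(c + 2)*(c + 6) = c^3 + 7*c^2 + 4*c - 12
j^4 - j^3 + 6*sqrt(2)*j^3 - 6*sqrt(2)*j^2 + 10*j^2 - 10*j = j*(j - 1)*(j + sqrt(2))*(j + 5*sqrt(2))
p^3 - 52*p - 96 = (p - 8)*(p + 2)*(p + 6)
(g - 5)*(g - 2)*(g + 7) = g^3 - 39*g + 70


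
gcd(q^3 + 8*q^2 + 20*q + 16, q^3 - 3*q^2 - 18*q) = 1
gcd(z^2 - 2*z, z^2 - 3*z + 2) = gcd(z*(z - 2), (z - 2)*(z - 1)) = z - 2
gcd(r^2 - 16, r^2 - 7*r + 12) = r - 4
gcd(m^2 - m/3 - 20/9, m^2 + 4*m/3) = m + 4/3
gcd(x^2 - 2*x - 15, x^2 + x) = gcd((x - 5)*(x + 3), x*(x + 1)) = 1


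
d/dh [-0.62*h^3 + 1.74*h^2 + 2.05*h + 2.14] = -1.86*h^2 + 3.48*h + 2.05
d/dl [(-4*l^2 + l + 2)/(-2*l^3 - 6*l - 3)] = ((8*l - 1)*(2*l^3 + 6*l + 3) + 6*(l^2 + 1)*(-4*l^2 + l + 2))/(2*l^3 + 6*l + 3)^2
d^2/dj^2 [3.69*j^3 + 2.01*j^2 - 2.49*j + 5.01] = 22.14*j + 4.02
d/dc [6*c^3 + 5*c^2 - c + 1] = 18*c^2 + 10*c - 1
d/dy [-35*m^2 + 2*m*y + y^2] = 2*m + 2*y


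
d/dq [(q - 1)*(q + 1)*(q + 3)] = 3*q^2 + 6*q - 1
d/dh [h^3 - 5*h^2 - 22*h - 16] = 3*h^2 - 10*h - 22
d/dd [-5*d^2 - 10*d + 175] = -10*d - 10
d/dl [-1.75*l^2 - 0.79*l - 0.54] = -3.5*l - 0.79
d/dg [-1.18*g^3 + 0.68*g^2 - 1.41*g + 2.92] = -3.54*g^2 + 1.36*g - 1.41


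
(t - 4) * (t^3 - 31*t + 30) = t^4 - 4*t^3 - 31*t^2 + 154*t - 120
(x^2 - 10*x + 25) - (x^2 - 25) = 50 - 10*x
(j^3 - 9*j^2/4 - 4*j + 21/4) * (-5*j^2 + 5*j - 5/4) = -5*j^5 + 65*j^4/4 + 15*j^3/2 - 695*j^2/16 + 125*j/4 - 105/16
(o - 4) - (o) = -4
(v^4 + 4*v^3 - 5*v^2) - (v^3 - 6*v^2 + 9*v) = v^4 + 3*v^3 + v^2 - 9*v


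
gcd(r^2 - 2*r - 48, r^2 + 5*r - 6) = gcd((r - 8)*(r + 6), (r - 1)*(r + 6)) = r + 6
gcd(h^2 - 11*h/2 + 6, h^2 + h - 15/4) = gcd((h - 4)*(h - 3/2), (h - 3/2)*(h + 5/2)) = h - 3/2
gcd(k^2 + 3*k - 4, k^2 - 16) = k + 4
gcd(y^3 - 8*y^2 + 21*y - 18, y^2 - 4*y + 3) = y - 3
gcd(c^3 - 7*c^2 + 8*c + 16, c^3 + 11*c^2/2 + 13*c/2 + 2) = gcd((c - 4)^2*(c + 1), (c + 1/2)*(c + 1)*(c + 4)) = c + 1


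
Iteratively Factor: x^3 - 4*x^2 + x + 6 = (x - 3)*(x^2 - x - 2) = (x - 3)*(x + 1)*(x - 2)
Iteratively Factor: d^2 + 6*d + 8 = (d + 4)*(d + 2)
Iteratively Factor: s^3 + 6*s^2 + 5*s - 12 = (s + 4)*(s^2 + 2*s - 3) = (s + 3)*(s + 4)*(s - 1)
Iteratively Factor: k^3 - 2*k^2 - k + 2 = (k - 2)*(k^2 - 1) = (k - 2)*(k - 1)*(k + 1)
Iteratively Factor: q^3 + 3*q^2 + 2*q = (q + 2)*(q^2 + q) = q*(q + 2)*(q + 1)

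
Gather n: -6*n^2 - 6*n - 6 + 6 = -6*n^2 - 6*n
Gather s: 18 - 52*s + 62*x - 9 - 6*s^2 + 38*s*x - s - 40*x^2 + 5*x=-6*s^2 + s*(38*x - 53) - 40*x^2 + 67*x + 9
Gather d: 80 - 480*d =80 - 480*d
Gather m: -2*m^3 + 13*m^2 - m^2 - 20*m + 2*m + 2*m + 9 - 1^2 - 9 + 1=-2*m^3 + 12*m^2 - 16*m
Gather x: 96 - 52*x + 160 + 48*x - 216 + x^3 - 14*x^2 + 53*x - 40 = x^3 - 14*x^2 + 49*x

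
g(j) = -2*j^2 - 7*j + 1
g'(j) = -4*j - 7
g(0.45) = -2.56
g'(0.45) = -8.80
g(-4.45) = -7.46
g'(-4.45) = 10.80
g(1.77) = -17.66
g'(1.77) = -14.08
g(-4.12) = -4.11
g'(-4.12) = 9.48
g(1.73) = -17.10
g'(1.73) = -13.92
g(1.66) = -16.13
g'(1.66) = -13.64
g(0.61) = -4.01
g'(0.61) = -9.44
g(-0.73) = 5.04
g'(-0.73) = -4.08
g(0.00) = 1.00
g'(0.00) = -7.00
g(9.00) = -224.00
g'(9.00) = -43.00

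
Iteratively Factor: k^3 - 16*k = (k - 4)*(k^2 + 4*k) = k*(k - 4)*(k + 4)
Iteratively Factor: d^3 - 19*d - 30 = (d + 3)*(d^2 - 3*d - 10) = (d + 2)*(d + 3)*(d - 5)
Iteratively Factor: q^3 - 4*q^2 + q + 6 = (q + 1)*(q^2 - 5*q + 6) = (q - 2)*(q + 1)*(q - 3)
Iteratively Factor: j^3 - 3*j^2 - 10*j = (j)*(j^2 - 3*j - 10) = j*(j - 5)*(j + 2)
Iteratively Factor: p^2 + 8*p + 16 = (p + 4)*(p + 4)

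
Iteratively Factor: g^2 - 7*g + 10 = (g - 2)*(g - 5)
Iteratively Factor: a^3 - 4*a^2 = (a)*(a^2 - 4*a) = a*(a - 4)*(a)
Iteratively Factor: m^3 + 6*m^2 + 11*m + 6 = (m + 3)*(m^2 + 3*m + 2) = (m + 2)*(m + 3)*(m + 1)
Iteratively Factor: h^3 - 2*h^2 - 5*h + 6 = (h - 3)*(h^2 + h - 2) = (h - 3)*(h - 1)*(h + 2)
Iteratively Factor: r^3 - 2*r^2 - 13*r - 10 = (r - 5)*(r^2 + 3*r + 2) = (r - 5)*(r + 1)*(r + 2)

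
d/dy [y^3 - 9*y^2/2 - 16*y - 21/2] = 3*y^2 - 9*y - 16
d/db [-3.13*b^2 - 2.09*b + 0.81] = -6.26*b - 2.09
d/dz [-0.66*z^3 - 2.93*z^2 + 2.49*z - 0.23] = -1.98*z^2 - 5.86*z + 2.49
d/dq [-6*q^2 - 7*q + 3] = -12*q - 7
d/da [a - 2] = 1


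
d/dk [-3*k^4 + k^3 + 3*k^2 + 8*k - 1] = -12*k^3 + 3*k^2 + 6*k + 8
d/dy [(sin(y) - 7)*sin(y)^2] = (3*sin(y) - 14)*sin(y)*cos(y)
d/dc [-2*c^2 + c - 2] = 1 - 4*c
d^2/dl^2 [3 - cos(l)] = cos(l)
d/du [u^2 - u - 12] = 2*u - 1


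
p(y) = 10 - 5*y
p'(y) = -5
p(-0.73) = 13.65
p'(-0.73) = -5.00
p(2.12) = -0.60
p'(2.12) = -5.00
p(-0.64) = 13.20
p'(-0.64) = -5.00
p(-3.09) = 25.45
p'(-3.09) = -5.00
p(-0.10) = 10.50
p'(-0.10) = -5.00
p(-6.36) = 41.80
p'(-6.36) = -5.00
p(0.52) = 7.40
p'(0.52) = -5.00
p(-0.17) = 10.85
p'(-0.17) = -5.00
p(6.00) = -20.00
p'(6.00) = -5.00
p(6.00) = -20.00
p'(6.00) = -5.00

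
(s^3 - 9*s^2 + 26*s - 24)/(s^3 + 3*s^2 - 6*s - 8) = (s^2 - 7*s + 12)/(s^2 + 5*s + 4)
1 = 1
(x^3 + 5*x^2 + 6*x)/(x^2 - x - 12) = x*(x + 2)/(x - 4)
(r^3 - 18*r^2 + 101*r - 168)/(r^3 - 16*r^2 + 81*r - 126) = (r - 8)/(r - 6)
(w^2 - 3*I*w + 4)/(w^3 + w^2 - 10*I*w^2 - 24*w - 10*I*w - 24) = (w + I)/(w^2 + w*(1 - 6*I) - 6*I)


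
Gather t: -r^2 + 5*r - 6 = -r^2 + 5*r - 6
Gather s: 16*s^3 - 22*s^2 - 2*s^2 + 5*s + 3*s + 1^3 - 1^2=16*s^3 - 24*s^2 + 8*s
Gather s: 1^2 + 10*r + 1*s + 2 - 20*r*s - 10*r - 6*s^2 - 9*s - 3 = -6*s^2 + s*(-20*r - 8)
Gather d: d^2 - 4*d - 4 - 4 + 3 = d^2 - 4*d - 5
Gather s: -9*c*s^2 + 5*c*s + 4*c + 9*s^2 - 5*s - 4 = 4*c + s^2*(9 - 9*c) + s*(5*c - 5) - 4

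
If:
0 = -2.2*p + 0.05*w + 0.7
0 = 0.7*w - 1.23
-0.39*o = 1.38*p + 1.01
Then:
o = -3.86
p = 0.36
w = 1.76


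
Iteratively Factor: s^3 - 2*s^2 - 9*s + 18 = (s - 3)*(s^2 + s - 6) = (s - 3)*(s + 3)*(s - 2)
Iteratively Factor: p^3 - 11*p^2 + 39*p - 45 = (p - 5)*(p^2 - 6*p + 9) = (p - 5)*(p - 3)*(p - 3)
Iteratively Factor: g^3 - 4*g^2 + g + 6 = (g - 2)*(g^2 - 2*g - 3) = (g - 3)*(g - 2)*(g + 1)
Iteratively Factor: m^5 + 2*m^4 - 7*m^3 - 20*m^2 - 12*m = (m - 3)*(m^4 + 5*m^3 + 8*m^2 + 4*m) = (m - 3)*(m + 1)*(m^3 + 4*m^2 + 4*m) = (m - 3)*(m + 1)*(m + 2)*(m^2 + 2*m) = (m - 3)*(m + 1)*(m + 2)^2*(m)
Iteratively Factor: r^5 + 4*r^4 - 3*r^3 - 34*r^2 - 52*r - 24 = (r + 2)*(r^4 + 2*r^3 - 7*r^2 - 20*r - 12) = (r + 2)^2*(r^3 - 7*r - 6) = (r + 1)*(r + 2)^2*(r^2 - r - 6) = (r + 1)*(r + 2)^3*(r - 3)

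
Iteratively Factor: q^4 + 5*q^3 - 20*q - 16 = (q - 2)*(q^3 + 7*q^2 + 14*q + 8) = (q - 2)*(q + 2)*(q^2 + 5*q + 4) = (q - 2)*(q + 2)*(q + 4)*(q + 1)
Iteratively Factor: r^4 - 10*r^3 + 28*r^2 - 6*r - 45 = (r - 5)*(r^3 - 5*r^2 + 3*r + 9) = (r - 5)*(r + 1)*(r^2 - 6*r + 9) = (r - 5)*(r - 3)*(r + 1)*(r - 3)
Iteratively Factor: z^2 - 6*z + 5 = (z - 1)*(z - 5)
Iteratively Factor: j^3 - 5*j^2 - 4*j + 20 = (j + 2)*(j^2 - 7*j + 10) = (j - 2)*(j + 2)*(j - 5)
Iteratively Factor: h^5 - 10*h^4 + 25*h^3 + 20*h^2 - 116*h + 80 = (h - 4)*(h^4 - 6*h^3 + h^2 + 24*h - 20) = (h - 5)*(h - 4)*(h^3 - h^2 - 4*h + 4) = (h - 5)*(h - 4)*(h - 2)*(h^2 + h - 2) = (h - 5)*(h - 4)*(h - 2)*(h - 1)*(h + 2)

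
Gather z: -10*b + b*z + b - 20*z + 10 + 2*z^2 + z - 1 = -9*b + 2*z^2 + z*(b - 19) + 9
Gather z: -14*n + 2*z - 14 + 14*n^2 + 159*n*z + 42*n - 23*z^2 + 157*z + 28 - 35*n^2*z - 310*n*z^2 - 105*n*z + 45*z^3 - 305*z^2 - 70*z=14*n^2 + 28*n + 45*z^3 + z^2*(-310*n - 328) + z*(-35*n^2 + 54*n + 89) + 14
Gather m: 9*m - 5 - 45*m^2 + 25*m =-45*m^2 + 34*m - 5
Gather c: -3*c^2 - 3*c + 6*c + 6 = -3*c^2 + 3*c + 6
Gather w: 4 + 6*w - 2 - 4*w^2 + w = -4*w^2 + 7*w + 2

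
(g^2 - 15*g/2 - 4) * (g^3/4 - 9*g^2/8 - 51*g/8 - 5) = g^5/4 - 3*g^4 + 17*g^3/16 + 757*g^2/16 + 63*g + 20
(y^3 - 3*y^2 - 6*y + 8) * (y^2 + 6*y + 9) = y^5 + 3*y^4 - 15*y^3 - 55*y^2 - 6*y + 72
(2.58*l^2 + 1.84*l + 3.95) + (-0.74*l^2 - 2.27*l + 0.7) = 1.84*l^2 - 0.43*l + 4.65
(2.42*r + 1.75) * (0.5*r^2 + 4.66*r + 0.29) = 1.21*r^3 + 12.1522*r^2 + 8.8568*r + 0.5075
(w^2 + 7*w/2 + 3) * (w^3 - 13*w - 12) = w^5 + 7*w^4/2 - 10*w^3 - 115*w^2/2 - 81*w - 36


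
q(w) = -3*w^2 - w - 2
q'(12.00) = -73.00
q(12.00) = -446.00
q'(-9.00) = 53.00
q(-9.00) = -236.00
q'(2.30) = -14.80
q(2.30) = -20.17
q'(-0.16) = -0.04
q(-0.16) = -1.92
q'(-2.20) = 12.20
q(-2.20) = -14.32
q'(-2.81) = 15.86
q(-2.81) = -22.88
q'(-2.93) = 16.58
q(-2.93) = -24.82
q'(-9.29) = 54.74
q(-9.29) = -251.62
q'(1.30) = -8.80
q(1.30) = -8.37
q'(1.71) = -11.26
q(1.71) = -12.48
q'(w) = -6*w - 1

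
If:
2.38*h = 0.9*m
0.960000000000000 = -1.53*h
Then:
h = -0.63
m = -1.66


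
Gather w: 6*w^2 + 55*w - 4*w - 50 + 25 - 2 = 6*w^2 + 51*w - 27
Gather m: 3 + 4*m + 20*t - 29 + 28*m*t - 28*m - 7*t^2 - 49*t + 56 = m*(28*t - 24) - 7*t^2 - 29*t + 30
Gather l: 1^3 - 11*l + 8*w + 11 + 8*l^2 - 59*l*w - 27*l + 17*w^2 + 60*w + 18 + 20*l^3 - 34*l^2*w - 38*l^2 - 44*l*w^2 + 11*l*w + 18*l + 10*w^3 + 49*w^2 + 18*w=20*l^3 + l^2*(-34*w - 30) + l*(-44*w^2 - 48*w - 20) + 10*w^3 + 66*w^2 + 86*w + 30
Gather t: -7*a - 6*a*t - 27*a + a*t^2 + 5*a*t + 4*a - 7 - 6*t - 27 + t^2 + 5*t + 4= -30*a + t^2*(a + 1) + t*(-a - 1) - 30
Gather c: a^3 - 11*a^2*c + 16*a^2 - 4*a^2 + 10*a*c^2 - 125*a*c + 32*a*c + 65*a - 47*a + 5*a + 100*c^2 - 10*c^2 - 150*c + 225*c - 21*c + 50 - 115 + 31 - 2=a^3 + 12*a^2 + 23*a + c^2*(10*a + 90) + c*(-11*a^2 - 93*a + 54) - 36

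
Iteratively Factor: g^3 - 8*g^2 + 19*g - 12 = (g - 4)*(g^2 - 4*g + 3) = (g - 4)*(g - 3)*(g - 1)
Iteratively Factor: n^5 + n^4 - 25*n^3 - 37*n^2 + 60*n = (n - 1)*(n^4 + 2*n^3 - 23*n^2 - 60*n) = (n - 1)*(n + 3)*(n^3 - n^2 - 20*n) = n*(n - 1)*(n + 3)*(n^2 - n - 20) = n*(n - 1)*(n + 3)*(n + 4)*(n - 5)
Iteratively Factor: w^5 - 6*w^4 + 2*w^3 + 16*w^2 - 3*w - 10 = (w - 1)*(w^4 - 5*w^3 - 3*w^2 + 13*w + 10) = (w - 1)*(w + 1)*(w^3 - 6*w^2 + 3*w + 10) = (w - 5)*(w - 1)*(w + 1)*(w^2 - w - 2) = (w - 5)*(w - 1)*(w + 1)^2*(w - 2)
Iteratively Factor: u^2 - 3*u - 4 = (u + 1)*(u - 4)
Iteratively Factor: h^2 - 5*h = (h)*(h - 5)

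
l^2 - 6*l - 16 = (l - 8)*(l + 2)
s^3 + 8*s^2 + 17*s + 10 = (s + 1)*(s + 2)*(s + 5)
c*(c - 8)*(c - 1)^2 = c^4 - 10*c^3 + 17*c^2 - 8*c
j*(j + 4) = j^2 + 4*j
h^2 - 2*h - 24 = (h - 6)*(h + 4)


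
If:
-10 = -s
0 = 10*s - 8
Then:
No Solution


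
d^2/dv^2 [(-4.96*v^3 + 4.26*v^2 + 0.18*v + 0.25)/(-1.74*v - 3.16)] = (30.033792*v^3 + 163.632384*v^2 + 297.171456*v - 84.611688)/(5.268024*v^3 + 28.701648*v^2 + 52.124832*v + 31.554496)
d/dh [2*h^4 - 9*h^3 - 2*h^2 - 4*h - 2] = 8*h^3 - 27*h^2 - 4*h - 4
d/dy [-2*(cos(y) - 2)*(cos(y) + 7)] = 2*(2*cos(y) + 5)*sin(y)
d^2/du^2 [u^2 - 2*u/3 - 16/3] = 2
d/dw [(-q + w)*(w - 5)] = -q + 2*w - 5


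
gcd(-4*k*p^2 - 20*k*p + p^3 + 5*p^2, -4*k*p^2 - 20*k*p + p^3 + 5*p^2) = -4*k*p^2 - 20*k*p + p^3 + 5*p^2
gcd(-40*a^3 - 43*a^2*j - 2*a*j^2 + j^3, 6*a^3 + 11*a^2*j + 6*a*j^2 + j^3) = a + j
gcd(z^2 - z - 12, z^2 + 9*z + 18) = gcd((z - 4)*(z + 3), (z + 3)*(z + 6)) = z + 3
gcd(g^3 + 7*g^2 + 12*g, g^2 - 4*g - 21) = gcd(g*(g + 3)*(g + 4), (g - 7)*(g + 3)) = g + 3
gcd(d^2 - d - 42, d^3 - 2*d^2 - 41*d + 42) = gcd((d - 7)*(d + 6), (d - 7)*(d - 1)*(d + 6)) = d^2 - d - 42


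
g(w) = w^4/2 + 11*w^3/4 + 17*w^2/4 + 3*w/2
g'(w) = 2*w^3 + 33*w^2/4 + 17*w/2 + 3/2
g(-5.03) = 70.08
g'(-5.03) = -87.05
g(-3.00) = 0.00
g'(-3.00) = -3.75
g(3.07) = 168.64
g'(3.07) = 163.22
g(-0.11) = -0.12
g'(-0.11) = 0.66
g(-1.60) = 0.49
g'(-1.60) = 0.83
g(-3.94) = 12.36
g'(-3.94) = -26.25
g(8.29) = 4232.75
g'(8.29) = 1778.38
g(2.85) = 135.44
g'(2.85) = 139.03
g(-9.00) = 1606.50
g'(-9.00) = -864.75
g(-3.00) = 0.00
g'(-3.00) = -3.75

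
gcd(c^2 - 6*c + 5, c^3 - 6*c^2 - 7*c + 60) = c - 5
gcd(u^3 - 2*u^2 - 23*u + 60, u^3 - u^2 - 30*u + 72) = u^2 - 7*u + 12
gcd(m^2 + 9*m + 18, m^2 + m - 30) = m + 6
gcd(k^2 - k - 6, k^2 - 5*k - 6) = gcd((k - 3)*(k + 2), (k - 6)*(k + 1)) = 1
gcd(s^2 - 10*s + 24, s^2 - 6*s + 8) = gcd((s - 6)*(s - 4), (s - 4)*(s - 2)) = s - 4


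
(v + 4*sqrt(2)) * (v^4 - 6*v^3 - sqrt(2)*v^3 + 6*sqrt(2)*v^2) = v^5 - 6*v^4 + 3*sqrt(2)*v^4 - 18*sqrt(2)*v^3 - 8*v^3 + 48*v^2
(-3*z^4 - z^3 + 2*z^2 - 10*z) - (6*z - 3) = -3*z^4 - z^3 + 2*z^2 - 16*z + 3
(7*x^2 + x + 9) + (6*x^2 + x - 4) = 13*x^2 + 2*x + 5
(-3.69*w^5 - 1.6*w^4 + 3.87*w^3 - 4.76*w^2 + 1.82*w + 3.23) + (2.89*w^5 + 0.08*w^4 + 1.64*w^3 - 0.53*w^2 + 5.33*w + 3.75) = -0.8*w^5 - 1.52*w^4 + 5.51*w^3 - 5.29*w^2 + 7.15*w + 6.98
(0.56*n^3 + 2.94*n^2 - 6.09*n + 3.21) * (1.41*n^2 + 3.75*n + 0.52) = 0.7896*n^5 + 6.2454*n^4 + 2.7293*n^3 - 16.7826*n^2 + 8.8707*n + 1.6692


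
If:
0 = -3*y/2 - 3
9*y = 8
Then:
No Solution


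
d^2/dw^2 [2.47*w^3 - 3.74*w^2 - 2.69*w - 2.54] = 14.82*w - 7.48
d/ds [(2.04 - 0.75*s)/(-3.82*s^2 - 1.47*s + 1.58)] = (-2.865*s^2 + 15.5856*s + 1.8138)/(14.5924*s^4 + 11.2308*s^3 - 9.9103*s^2 - 4.6452*s + 2.4964)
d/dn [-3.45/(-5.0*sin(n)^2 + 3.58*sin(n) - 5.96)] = (12.351 - 34.5*sin(n))*cos(n)/(5.0*sin(n)^2 - 3.58*sin(n) + 5.96)^2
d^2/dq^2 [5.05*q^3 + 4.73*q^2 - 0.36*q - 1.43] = 30.3*q + 9.46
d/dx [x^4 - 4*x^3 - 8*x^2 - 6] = 4*x*(x^2 - 3*x - 4)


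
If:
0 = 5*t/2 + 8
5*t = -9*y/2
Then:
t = -16/5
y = 32/9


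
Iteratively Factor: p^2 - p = (p)*(p - 1)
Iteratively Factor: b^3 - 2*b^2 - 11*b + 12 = (b + 3)*(b^2 - 5*b + 4) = (b - 1)*(b + 3)*(b - 4)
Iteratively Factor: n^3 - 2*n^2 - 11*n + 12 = (n - 1)*(n^2 - n - 12) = (n - 1)*(n + 3)*(n - 4)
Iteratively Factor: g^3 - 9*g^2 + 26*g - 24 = (g - 3)*(g^2 - 6*g + 8) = (g - 4)*(g - 3)*(g - 2)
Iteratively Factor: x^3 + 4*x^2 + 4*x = (x + 2)*(x^2 + 2*x) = (x + 2)^2*(x)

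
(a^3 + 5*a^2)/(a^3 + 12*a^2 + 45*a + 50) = a^2/(a^2 + 7*a + 10)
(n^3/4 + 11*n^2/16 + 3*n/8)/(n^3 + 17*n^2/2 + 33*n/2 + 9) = n*(4*n^2 + 11*n + 6)/(8*(2*n^3 + 17*n^2 + 33*n + 18))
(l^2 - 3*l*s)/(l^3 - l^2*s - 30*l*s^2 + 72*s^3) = l/(l^2 + 2*l*s - 24*s^2)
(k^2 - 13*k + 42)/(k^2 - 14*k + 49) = (k - 6)/(k - 7)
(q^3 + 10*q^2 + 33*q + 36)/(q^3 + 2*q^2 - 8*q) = (q^2 + 6*q + 9)/(q*(q - 2))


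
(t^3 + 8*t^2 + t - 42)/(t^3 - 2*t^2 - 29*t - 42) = (t^2 + 5*t - 14)/(t^2 - 5*t - 14)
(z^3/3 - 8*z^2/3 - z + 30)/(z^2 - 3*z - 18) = z/3 - 5/3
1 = 1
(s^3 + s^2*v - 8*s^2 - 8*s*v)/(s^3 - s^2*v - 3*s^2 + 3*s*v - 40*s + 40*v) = s*(s + v)/(s^2 - s*v + 5*s - 5*v)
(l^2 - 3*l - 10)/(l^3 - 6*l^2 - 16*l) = (l - 5)/(l*(l - 8))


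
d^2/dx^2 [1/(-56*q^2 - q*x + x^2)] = 2*(-56*q^2 - q*x + x^2 - (q - 2*x)^2)/(56*q^2 + q*x - x^2)^3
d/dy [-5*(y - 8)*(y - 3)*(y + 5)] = -15*y^2 + 60*y + 155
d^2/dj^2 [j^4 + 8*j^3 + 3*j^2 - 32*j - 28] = 12*j^2 + 48*j + 6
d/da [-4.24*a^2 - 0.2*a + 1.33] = -8.48*a - 0.2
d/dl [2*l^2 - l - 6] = 4*l - 1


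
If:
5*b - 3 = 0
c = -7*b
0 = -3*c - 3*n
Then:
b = 3/5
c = -21/5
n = 21/5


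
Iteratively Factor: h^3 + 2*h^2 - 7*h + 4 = (h - 1)*(h^2 + 3*h - 4) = (h - 1)*(h + 4)*(h - 1)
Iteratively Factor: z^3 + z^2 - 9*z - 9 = (z + 1)*(z^2 - 9) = (z - 3)*(z + 1)*(z + 3)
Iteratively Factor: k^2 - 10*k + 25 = (k - 5)*(k - 5)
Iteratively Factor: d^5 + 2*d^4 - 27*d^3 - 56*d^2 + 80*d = (d + 4)*(d^4 - 2*d^3 - 19*d^2 + 20*d) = (d + 4)^2*(d^3 - 6*d^2 + 5*d) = (d - 1)*(d + 4)^2*(d^2 - 5*d) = (d - 5)*(d - 1)*(d + 4)^2*(d)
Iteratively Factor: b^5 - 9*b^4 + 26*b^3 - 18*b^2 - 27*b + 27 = (b + 1)*(b^4 - 10*b^3 + 36*b^2 - 54*b + 27) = (b - 3)*(b + 1)*(b^3 - 7*b^2 + 15*b - 9) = (b - 3)^2*(b + 1)*(b^2 - 4*b + 3) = (b - 3)^2*(b - 1)*(b + 1)*(b - 3)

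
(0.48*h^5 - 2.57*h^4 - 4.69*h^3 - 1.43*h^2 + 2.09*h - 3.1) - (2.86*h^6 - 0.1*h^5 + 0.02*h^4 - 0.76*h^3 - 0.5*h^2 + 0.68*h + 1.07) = -2.86*h^6 + 0.58*h^5 - 2.59*h^4 - 3.93*h^3 - 0.93*h^2 + 1.41*h - 4.17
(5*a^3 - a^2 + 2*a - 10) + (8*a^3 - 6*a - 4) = 13*a^3 - a^2 - 4*a - 14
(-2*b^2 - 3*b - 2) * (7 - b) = 2*b^3 - 11*b^2 - 19*b - 14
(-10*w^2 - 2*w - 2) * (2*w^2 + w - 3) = -20*w^4 - 14*w^3 + 24*w^2 + 4*w + 6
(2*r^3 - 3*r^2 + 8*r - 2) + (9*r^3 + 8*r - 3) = 11*r^3 - 3*r^2 + 16*r - 5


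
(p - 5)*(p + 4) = p^2 - p - 20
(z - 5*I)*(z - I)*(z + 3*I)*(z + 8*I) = z^4 + 5*I*z^3 + 37*z^2 + 89*I*z + 120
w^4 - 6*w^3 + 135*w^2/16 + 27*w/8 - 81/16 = (w - 3)^2*(w - 3/4)*(w + 3/4)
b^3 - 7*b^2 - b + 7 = (b - 7)*(b - 1)*(b + 1)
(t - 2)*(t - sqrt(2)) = t^2 - 2*t - sqrt(2)*t + 2*sqrt(2)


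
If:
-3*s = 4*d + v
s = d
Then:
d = -v/7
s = -v/7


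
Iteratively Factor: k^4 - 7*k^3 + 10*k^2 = (k - 2)*(k^3 - 5*k^2) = k*(k - 2)*(k^2 - 5*k) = k*(k - 5)*(k - 2)*(k)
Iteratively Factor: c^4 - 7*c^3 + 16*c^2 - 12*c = (c)*(c^3 - 7*c^2 + 16*c - 12) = c*(c - 2)*(c^2 - 5*c + 6) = c*(c - 2)^2*(c - 3)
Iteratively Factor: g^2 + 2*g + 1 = (g + 1)*(g + 1)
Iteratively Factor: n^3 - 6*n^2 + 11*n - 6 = (n - 2)*(n^2 - 4*n + 3) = (n - 2)*(n - 1)*(n - 3)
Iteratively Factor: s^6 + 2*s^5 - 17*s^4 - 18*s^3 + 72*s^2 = (s + 4)*(s^5 - 2*s^4 - 9*s^3 + 18*s^2) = (s + 3)*(s + 4)*(s^4 - 5*s^3 + 6*s^2) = s*(s + 3)*(s + 4)*(s^3 - 5*s^2 + 6*s) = s^2*(s + 3)*(s + 4)*(s^2 - 5*s + 6) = s^2*(s - 2)*(s + 3)*(s + 4)*(s - 3)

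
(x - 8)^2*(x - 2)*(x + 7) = x^4 - 11*x^3 - 30*x^2 + 544*x - 896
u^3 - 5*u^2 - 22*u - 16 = (u - 8)*(u + 1)*(u + 2)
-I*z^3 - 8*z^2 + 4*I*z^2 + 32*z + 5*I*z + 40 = (z - 5)*(z - 8*I)*(-I*z - I)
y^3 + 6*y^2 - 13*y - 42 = (y - 3)*(y + 2)*(y + 7)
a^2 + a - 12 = (a - 3)*(a + 4)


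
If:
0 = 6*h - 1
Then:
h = 1/6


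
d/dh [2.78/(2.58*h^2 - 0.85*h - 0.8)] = (2.363 - 14.3448*h)/(-2.58*h^2 + 0.85*h + 0.8)^2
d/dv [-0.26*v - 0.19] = -0.260000000000000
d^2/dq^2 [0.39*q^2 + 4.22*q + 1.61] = 0.780000000000000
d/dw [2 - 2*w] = -2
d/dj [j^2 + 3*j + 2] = 2*j + 3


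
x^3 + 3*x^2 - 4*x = x*(x - 1)*(x + 4)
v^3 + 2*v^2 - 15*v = v*(v - 3)*(v + 5)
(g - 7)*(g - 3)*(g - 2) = g^3 - 12*g^2 + 41*g - 42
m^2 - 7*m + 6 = (m - 6)*(m - 1)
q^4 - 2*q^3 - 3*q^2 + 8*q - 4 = (q - 2)*(q - 1)^2*(q + 2)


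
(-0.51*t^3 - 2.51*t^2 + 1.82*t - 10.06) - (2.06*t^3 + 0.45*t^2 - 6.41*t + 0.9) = -2.57*t^3 - 2.96*t^2 + 8.23*t - 10.96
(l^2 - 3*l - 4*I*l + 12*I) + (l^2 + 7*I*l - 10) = 2*l^2 - 3*l + 3*I*l - 10 + 12*I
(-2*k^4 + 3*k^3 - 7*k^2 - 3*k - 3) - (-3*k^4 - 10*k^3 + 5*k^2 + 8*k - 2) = k^4 + 13*k^3 - 12*k^2 - 11*k - 1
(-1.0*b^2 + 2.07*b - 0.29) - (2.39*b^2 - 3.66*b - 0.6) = -3.39*b^2 + 5.73*b + 0.31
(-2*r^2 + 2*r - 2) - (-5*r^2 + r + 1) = 3*r^2 + r - 3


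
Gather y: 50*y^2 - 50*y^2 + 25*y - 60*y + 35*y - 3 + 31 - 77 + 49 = 0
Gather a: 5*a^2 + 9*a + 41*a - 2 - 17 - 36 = 5*a^2 + 50*a - 55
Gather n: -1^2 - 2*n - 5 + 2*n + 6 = 0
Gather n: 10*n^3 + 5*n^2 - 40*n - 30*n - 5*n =10*n^3 + 5*n^2 - 75*n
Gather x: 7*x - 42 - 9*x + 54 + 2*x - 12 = 0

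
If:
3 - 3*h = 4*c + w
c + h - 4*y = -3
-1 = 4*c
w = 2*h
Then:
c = -1/4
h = 4/5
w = 8/5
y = 71/80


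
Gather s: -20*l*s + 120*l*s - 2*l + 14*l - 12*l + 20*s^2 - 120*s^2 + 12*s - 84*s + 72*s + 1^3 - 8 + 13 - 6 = 100*l*s - 100*s^2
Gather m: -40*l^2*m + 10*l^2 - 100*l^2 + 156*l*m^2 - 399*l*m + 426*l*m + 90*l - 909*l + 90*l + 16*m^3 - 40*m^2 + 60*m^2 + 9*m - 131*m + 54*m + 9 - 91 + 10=-90*l^2 - 729*l + 16*m^3 + m^2*(156*l + 20) + m*(-40*l^2 + 27*l - 68) - 72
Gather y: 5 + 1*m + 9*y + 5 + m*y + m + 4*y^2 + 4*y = 2*m + 4*y^2 + y*(m + 13) + 10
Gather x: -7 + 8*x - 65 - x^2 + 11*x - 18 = -x^2 + 19*x - 90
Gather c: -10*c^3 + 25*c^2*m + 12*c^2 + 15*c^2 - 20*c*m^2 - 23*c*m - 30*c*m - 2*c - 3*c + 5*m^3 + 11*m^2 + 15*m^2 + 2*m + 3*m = -10*c^3 + c^2*(25*m + 27) + c*(-20*m^2 - 53*m - 5) + 5*m^3 + 26*m^2 + 5*m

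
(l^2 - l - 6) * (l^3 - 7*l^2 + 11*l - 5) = l^5 - 8*l^4 + 12*l^3 + 26*l^2 - 61*l + 30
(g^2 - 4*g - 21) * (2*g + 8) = 2*g^3 - 74*g - 168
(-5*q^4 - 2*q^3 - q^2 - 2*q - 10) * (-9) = 45*q^4 + 18*q^3 + 9*q^2 + 18*q + 90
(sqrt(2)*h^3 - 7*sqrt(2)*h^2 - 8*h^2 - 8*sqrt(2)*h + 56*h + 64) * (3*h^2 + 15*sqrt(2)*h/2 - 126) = 3*sqrt(2)*h^5 - 21*sqrt(2)*h^4 - 9*h^4 - 210*sqrt(2)*h^3 + 63*h^3 + 1080*h^2 + 1302*sqrt(2)*h^2 - 7056*h + 1488*sqrt(2)*h - 8064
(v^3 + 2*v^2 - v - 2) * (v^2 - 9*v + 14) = v^5 - 7*v^4 - 5*v^3 + 35*v^2 + 4*v - 28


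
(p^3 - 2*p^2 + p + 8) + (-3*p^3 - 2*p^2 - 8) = -2*p^3 - 4*p^2 + p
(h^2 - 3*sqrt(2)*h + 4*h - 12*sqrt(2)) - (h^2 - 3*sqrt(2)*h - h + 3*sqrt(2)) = 5*h - 15*sqrt(2)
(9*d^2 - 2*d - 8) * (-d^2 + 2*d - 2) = -9*d^4 + 20*d^3 - 14*d^2 - 12*d + 16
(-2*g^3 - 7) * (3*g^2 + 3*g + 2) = -6*g^5 - 6*g^4 - 4*g^3 - 21*g^2 - 21*g - 14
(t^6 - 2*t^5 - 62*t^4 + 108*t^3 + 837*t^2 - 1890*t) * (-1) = -t^6 + 2*t^5 + 62*t^4 - 108*t^3 - 837*t^2 + 1890*t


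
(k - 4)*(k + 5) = k^2 + k - 20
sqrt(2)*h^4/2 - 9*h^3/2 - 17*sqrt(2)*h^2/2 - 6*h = h*(h - 6*sqrt(2))*(h + sqrt(2))*(sqrt(2)*h/2 + 1/2)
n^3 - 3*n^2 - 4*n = n*(n - 4)*(n + 1)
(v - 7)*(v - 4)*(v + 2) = v^3 - 9*v^2 + 6*v + 56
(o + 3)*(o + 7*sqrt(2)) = o^2 + 3*o + 7*sqrt(2)*o + 21*sqrt(2)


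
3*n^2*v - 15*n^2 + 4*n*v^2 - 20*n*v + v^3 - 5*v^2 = (n + v)*(3*n + v)*(v - 5)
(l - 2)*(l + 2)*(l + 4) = l^3 + 4*l^2 - 4*l - 16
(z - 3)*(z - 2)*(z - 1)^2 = z^4 - 7*z^3 + 17*z^2 - 17*z + 6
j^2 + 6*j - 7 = (j - 1)*(j + 7)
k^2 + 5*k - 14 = (k - 2)*(k + 7)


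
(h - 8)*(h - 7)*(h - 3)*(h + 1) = h^4 - 17*h^3 + 83*h^2 - 67*h - 168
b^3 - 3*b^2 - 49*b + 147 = (b - 7)*(b - 3)*(b + 7)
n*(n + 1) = n^2 + n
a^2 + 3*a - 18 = (a - 3)*(a + 6)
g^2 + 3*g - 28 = (g - 4)*(g + 7)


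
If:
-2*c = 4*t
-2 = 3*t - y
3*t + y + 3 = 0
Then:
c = 5/3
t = -5/6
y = -1/2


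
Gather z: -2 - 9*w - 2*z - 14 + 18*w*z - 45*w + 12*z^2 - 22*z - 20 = -54*w + 12*z^2 + z*(18*w - 24) - 36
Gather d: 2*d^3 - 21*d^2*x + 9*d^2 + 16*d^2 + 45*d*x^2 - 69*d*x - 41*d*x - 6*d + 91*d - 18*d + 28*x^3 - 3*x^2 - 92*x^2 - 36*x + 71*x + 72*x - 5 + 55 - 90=2*d^3 + d^2*(25 - 21*x) + d*(45*x^2 - 110*x + 67) + 28*x^3 - 95*x^2 + 107*x - 40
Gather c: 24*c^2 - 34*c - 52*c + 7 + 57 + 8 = 24*c^2 - 86*c + 72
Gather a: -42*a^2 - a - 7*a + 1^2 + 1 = -42*a^2 - 8*a + 2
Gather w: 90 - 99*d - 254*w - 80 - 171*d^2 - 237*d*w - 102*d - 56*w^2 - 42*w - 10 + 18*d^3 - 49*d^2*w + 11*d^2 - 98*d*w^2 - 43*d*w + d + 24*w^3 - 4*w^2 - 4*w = 18*d^3 - 160*d^2 - 200*d + 24*w^3 + w^2*(-98*d - 60) + w*(-49*d^2 - 280*d - 300)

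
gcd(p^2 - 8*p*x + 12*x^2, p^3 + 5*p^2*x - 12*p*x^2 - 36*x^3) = 1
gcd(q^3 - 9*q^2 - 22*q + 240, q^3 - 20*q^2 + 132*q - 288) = q^2 - 14*q + 48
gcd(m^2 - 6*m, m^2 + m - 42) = m - 6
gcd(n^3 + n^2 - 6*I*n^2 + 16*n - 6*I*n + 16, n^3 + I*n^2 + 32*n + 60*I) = n + 2*I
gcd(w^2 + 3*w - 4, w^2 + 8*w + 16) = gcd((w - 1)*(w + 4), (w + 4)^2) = w + 4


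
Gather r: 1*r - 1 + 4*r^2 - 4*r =4*r^2 - 3*r - 1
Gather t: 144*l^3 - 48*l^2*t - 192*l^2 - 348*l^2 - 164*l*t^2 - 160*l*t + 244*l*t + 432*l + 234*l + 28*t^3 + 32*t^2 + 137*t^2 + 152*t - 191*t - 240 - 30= 144*l^3 - 540*l^2 + 666*l + 28*t^3 + t^2*(169 - 164*l) + t*(-48*l^2 + 84*l - 39) - 270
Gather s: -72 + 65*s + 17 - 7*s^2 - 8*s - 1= -7*s^2 + 57*s - 56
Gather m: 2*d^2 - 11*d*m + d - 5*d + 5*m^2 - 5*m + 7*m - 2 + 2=2*d^2 - 4*d + 5*m^2 + m*(2 - 11*d)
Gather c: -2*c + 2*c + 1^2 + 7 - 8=0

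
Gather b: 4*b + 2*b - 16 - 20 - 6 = 6*b - 42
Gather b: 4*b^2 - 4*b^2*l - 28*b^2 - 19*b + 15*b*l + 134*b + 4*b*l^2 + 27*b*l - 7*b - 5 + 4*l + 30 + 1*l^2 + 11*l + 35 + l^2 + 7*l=b^2*(-4*l - 24) + b*(4*l^2 + 42*l + 108) + 2*l^2 + 22*l + 60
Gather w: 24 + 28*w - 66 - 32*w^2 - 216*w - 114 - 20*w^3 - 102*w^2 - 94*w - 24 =-20*w^3 - 134*w^2 - 282*w - 180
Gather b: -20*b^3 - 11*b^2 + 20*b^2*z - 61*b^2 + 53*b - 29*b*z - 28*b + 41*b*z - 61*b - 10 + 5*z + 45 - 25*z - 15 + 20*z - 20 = -20*b^3 + b^2*(20*z - 72) + b*(12*z - 36)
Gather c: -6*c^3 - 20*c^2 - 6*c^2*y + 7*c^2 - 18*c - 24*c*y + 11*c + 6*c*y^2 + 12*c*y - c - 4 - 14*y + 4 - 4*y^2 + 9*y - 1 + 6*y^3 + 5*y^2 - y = -6*c^3 + c^2*(-6*y - 13) + c*(6*y^2 - 12*y - 8) + 6*y^3 + y^2 - 6*y - 1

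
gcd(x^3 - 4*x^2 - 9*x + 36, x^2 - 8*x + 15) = x - 3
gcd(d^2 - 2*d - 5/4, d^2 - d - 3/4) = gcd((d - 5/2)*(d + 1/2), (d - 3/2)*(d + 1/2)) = d + 1/2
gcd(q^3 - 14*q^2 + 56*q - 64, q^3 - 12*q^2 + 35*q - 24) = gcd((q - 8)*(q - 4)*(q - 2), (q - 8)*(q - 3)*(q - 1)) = q - 8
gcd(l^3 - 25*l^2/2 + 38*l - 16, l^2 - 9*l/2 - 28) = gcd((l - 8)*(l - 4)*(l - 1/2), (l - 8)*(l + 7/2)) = l - 8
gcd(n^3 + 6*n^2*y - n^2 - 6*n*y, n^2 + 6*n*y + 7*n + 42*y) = n + 6*y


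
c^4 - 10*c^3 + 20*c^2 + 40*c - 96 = (c - 6)*(c - 4)*(c - 2)*(c + 2)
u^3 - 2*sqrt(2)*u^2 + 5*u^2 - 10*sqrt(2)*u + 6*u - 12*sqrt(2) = (u + 2)*(u + 3)*(u - 2*sqrt(2))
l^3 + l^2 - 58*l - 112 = (l - 8)*(l + 2)*(l + 7)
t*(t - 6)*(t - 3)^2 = t^4 - 12*t^3 + 45*t^2 - 54*t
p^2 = p^2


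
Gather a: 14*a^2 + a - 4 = 14*a^2 + a - 4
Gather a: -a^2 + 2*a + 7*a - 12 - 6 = -a^2 + 9*a - 18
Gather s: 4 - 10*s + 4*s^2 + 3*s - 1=4*s^2 - 7*s + 3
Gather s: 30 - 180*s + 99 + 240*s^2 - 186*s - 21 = 240*s^2 - 366*s + 108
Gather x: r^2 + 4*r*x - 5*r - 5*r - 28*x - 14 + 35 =r^2 - 10*r + x*(4*r - 28) + 21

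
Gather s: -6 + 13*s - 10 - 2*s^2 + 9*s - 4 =-2*s^2 + 22*s - 20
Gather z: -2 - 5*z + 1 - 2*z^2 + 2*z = -2*z^2 - 3*z - 1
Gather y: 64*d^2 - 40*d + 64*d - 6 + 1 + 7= 64*d^2 + 24*d + 2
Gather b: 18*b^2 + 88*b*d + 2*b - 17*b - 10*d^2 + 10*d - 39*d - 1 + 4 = 18*b^2 + b*(88*d - 15) - 10*d^2 - 29*d + 3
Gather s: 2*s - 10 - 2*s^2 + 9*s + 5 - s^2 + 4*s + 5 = -3*s^2 + 15*s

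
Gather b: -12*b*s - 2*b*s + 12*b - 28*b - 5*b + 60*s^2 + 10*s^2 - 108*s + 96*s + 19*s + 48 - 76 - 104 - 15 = b*(-14*s - 21) + 70*s^2 + 7*s - 147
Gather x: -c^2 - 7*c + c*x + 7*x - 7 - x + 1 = -c^2 - 7*c + x*(c + 6) - 6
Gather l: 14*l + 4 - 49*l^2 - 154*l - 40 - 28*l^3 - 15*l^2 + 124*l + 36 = -28*l^3 - 64*l^2 - 16*l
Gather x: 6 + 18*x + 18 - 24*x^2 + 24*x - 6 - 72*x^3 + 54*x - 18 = -72*x^3 - 24*x^2 + 96*x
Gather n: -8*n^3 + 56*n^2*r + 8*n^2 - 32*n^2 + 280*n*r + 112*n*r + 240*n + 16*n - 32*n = -8*n^3 + n^2*(56*r - 24) + n*(392*r + 224)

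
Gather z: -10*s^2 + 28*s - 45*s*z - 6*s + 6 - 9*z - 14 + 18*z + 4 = -10*s^2 + 22*s + z*(9 - 45*s) - 4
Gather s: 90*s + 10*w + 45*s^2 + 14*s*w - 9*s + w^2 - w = 45*s^2 + s*(14*w + 81) + w^2 + 9*w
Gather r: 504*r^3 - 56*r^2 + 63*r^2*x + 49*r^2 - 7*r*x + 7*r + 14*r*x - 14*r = 504*r^3 + r^2*(63*x - 7) + r*(7*x - 7)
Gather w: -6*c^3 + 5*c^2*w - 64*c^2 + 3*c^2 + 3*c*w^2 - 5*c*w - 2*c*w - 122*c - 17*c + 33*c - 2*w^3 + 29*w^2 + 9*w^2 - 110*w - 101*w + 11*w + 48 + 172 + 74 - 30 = -6*c^3 - 61*c^2 - 106*c - 2*w^3 + w^2*(3*c + 38) + w*(5*c^2 - 7*c - 200) + 264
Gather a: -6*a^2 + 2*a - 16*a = -6*a^2 - 14*a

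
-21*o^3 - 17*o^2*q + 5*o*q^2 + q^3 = (-3*o + q)*(o + q)*(7*o + q)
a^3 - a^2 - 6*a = a*(a - 3)*(a + 2)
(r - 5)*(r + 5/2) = r^2 - 5*r/2 - 25/2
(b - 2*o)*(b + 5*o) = b^2 + 3*b*o - 10*o^2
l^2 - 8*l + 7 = (l - 7)*(l - 1)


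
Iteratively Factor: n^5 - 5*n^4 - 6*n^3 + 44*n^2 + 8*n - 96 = (n - 2)*(n^4 - 3*n^3 - 12*n^2 + 20*n + 48) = (n - 3)*(n - 2)*(n^3 - 12*n - 16) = (n - 3)*(n - 2)*(n + 2)*(n^2 - 2*n - 8) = (n - 3)*(n - 2)*(n + 2)^2*(n - 4)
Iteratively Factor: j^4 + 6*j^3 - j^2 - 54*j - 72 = (j + 4)*(j^3 + 2*j^2 - 9*j - 18) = (j + 3)*(j + 4)*(j^2 - j - 6) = (j - 3)*(j + 3)*(j + 4)*(j + 2)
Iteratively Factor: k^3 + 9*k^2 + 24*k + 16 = (k + 4)*(k^2 + 5*k + 4) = (k + 1)*(k + 4)*(k + 4)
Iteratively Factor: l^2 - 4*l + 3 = (l - 1)*(l - 3)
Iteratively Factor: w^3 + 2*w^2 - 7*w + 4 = (w - 1)*(w^2 + 3*w - 4) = (w - 1)*(w + 4)*(w - 1)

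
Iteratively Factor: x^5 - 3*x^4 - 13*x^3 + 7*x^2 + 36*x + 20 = (x + 2)*(x^4 - 5*x^3 - 3*x^2 + 13*x + 10) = (x - 5)*(x + 2)*(x^3 - 3*x - 2) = (x - 5)*(x + 1)*(x + 2)*(x^2 - x - 2) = (x - 5)*(x - 2)*(x + 1)*(x + 2)*(x + 1)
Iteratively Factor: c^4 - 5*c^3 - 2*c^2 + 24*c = (c - 4)*(c^3 - c^2 - 6*c) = c*(c - 4)*(c^2 - c - 6) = c*(c - 4)*(c + 2)*(c - 3)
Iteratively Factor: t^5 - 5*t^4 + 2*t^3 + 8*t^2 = (t)*(t^4 - 5*t^3 + 2*t^2 + 8*t) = t*(t - 2)*(t^3 - 3*t^2 - 4*t) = t*(t - 2)*(t + 1)*(t^2 - 4*t) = t^2*(t - 2)*(t + 1)*(t - 4)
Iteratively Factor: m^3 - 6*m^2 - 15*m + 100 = (m + 4)*(m^2 - 10*m + 25) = (m - 5)*(m + 4)*(m - 5)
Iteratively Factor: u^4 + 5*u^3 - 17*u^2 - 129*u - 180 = (u - 5)*(u^3 + 10*u^2 + 33*u + 36) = (u - 5)*(u + 4)*(u^2 + 6*u + 9) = (u - 5)*(u + 3)*(u + 4)*(u + 3)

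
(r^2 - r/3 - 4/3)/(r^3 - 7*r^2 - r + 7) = (r - 4/3)/(r^2 - 8*r + 7)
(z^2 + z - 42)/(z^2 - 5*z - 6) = (z + 7)/(z + 1)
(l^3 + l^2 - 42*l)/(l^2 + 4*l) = (l^2 + l - 42)/(l + 4)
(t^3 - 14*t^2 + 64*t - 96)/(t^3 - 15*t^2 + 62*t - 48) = (t^2 - 8*t + 16)/(t^2 - 9*t + 8)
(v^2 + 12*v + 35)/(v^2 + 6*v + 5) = (v + 7)/(v + 1)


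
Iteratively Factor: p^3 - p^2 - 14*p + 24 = (p - 3)*(p^2 + 2*p - 8) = (p - 3)*(p - 2)*(p + 4)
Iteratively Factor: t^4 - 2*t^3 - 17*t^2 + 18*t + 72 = (t + 2)*(t^3 - 4*t^2 - 9*t + 36) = (t - 4)*(t + 2)*(t^2 - 9) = (t - 4)*(t + 2)*(t + 3)*(t - 3)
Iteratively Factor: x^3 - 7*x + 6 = (x - 2)*(x^2 + 2*x - 3) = (x - 2)*(x - 1)*(x + 3)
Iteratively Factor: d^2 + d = (d)*(d + 1)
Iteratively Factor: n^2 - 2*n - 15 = (n - 5)*(n + 3)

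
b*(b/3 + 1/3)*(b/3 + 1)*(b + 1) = b^4/9 + 5*b^3/9 + 7*b^2/9 + b/3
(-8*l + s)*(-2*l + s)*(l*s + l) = 16*l^3*s + 16*l^3 - 10*l^2*s^2 - 10*l^2*s + l*s^3 + l*s^2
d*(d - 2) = d^2 - 2*d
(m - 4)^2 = m^2 - 8*m + 16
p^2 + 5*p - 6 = (p - 1)*(p + 6)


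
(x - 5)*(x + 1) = x^2 - 4*x - 5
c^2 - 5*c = c*(c - 5)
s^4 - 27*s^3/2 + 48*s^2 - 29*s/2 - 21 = (s - 7)*(s - 6)*(s - 1)*(s + 1/2)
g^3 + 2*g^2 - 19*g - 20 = (g - 4)*(g + 1)*(g + 5)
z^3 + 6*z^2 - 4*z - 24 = (z - 2)*(z + 2)*(z + 6)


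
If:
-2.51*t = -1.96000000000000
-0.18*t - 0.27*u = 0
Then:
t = 0.78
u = -0.52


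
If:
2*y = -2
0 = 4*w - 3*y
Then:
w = -3/4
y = -1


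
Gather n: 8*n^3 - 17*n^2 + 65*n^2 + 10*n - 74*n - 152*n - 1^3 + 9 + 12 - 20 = 8*n^3 + 48*n^2 - 216*n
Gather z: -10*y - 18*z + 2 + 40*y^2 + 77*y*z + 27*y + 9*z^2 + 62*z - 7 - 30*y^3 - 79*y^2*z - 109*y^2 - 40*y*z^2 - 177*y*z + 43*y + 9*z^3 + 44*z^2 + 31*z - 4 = -30*y^3 - 69*y^2 + 60*y + 9*z^3 + z^2*(53 - 40*y) + z*(-79*y^2 - 100*y + 75) - 9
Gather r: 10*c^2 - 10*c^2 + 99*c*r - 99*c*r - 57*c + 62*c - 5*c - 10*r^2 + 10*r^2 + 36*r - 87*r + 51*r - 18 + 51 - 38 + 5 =0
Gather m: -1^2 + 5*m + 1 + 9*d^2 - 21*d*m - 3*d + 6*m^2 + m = 9*d^2 - 3*d + 6*m^2 + m*(6 - 21*d)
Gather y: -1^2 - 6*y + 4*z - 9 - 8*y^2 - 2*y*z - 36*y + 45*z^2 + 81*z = -8*y^2 + y*(-2*z - 42) + 45*z^2 + 85*z - 10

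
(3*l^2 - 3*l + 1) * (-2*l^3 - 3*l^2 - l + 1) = -6*l^5 - 3*l^4 + 4*l^3 + 3*l^2 - 4*l + 1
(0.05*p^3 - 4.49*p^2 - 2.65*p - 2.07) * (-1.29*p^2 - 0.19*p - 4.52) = -0.0645*p^5 + 5.7826*p^4 + 4.0456*p^3 + 23.4686*p^2 + 12.3713*p + 9.3564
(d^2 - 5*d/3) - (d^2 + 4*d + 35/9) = -17*d/3 - 35/9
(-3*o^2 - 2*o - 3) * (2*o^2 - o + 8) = -6*o^4 - o^3 - 28*o^2 - 13*o - 24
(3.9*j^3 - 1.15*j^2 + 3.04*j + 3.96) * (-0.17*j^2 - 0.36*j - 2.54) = -0.663*j^5 - 1.2085*j^4 - 10.0088*j^3 + 1.1534*j^2 - 9.1472*j - 10.0584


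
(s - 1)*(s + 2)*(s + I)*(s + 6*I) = s^4 + s^3 + 7*I*s^3 - 8*s^2 + 7*I*s^2 - 6*s - 14*I*s + 12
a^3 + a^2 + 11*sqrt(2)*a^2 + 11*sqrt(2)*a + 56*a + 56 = (a + 1)*(a + 4*sqrt(2))*(a + 7*sqrt(2))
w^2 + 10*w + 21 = (w + 3)*(w + 7)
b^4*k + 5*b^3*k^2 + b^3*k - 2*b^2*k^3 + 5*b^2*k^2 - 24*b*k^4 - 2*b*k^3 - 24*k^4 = (b - 2*k)*(b + 3*k)*(b + 4*k)*(b*k + k)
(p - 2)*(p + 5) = p^2 + 3*p - 10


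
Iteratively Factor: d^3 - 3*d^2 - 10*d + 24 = (d - 4)*(d^2 + d - 6) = (d - 4)*(d + 3)*(d - 2)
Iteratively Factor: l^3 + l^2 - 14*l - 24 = (l - 4)*(l^2 + 5*l + 6) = (l - 4)*(l + 2)*(l + 3)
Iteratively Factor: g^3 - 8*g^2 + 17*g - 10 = (g - 1)*(g^2 - 7*g + 10) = (g - 2)*(g - 1)*(g - 5)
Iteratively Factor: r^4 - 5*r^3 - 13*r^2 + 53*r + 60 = (r + 3)*(r^3 - 8*r^2 + 11*r + 20) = (r + 1)*(r + 3)*(r^2 - 9*r + 20) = (r - 4)*(r + 1)*(r + 3)*(r - 5)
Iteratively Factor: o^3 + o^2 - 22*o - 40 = (o + 2)*(o^2 - o - 20) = (o - 5)*(o + 2)*(o + 4)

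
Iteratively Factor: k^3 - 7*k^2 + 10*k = (k - 5)*(k^2 - 2*k) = k*(k - 5)*(k - 2)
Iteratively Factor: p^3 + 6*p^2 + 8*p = (p + 4)*(p^2 + 2*p) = p*(p + 4)*(p + 2)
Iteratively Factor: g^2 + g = (g + 1)*(g)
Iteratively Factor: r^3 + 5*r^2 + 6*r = (r + 3)*(r^2 + 2*r) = (r + 2)*(r + 3)*(r)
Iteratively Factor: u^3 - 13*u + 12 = (u - 3)*(u^2 + 3*u - 4) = (u - 3)*(u + 4)*(u - 1)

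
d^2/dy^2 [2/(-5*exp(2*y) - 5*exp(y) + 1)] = 10*(-10*(2*exp(y) + 1)^2*exp(y) + (4*exp(y) + 1)*(5*exp(2*y) + 5*exp(y) - 1))*exp(y)/(5*exp(2*y) + 5*exp(y) - 1)^3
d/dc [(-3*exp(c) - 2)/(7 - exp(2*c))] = (-2*(3*exp(c) + 2)*exp(c) + 3*exp(2*c) - 21)*exp(c)/(exp(2*c) - 7)^2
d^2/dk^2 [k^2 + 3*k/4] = 2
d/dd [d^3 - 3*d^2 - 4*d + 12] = 3*d^2 - 6*d - 4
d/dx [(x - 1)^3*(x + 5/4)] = (x - 1)^2*(16*x + 11)/4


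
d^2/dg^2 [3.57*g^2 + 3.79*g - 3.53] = 7.14000000000000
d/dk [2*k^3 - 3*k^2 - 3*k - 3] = 6*k^2 - 6*k - 3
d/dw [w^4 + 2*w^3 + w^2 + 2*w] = 4*w^3 + 6*w^2 + 2*w + 2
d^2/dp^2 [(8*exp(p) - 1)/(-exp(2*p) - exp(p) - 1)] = (-8*exp(4*p) + 12*exp(3*p) + 51*exp(2*p) + 5*exp(p) - 9)*exp(p)/(exp(6*p) + 3*exp(5*p) + 6*exp(4*p) + 7*exp(3*p) + 6*exp(2*p) + 3*exp(p) + 1)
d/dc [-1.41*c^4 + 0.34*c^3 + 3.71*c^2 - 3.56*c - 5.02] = -5.64*c^3 + 1.02*c^2 + 7.42*c - 3.56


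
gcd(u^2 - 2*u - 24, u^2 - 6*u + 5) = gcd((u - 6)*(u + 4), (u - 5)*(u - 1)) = 1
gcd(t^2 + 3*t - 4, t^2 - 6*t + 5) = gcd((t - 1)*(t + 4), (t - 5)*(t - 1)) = t - 1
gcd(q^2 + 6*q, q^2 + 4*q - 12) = q + 6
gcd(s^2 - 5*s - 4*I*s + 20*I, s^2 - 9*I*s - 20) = s - 4*I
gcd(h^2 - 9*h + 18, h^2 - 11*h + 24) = h - 3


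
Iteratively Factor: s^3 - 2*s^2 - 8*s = (s + 2)*(s^2 - 4*s) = (s - 4)*(s + 2)*(s)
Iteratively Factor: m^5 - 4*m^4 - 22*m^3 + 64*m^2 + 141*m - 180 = (m - 5)*(m^4 + m^3 - 17*m^2 - 21*m + 36) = (m - 5)*(m - 4)*(m^3 + 5*m^2 + 3*m - 9) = (m - 5)*(m - 4)*(m - 1)*(m^2 + 6*m + 9) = (m - 5)*(m - 4)*(m - 1)*(m + 3)*(m + 3)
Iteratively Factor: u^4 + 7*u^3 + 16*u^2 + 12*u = (u + 2)*(u^3 + 5*u^2 + 6*u) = (u + 2)*(u + 3)*(u^2 + 2*u) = (u + 2)^2*(u + 3)*(u)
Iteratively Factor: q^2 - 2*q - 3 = (q + 1)*(q - 3)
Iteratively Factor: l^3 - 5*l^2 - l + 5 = (l - 1)*(l^2 - 4*l - 5) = (l - 1)*(l + 1)*(l - 5)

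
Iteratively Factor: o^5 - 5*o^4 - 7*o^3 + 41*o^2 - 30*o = (o - 2)*(o^4 - 3*o^3 - 13*o^2 + 15*o) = (o - 5)*(o - 2)*(o^3 + 2*o^2 - 3*o) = (o - 5)*(o - 2)*(o - 1)*(o^2 + 3*o) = o*(o - 5)*(o - 2)*(o - 1)*(o + 3)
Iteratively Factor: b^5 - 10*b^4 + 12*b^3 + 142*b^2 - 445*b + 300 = (b - 1)*(b^4 - 9*b^3 + 3*b^2 + 145*b - 300) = (b - 5)*(b - 1)*(b^3 - 4*b^2 - 17*b + 60) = (b - 5)*(b - 1)*(b + 4)*(b^2 - 8*b + 15) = (b - 5)^2*(b - 1)*(b + 4)*(b - 3)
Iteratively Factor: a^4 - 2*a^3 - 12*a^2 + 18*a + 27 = (a + 3)*(a^3 - 5*a^2 + 3*a + 9) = (a + 1)*(a + 3)*(a^2 - 6*a + 9) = (a - 3)*(a + 1)*(a + 3)*(a - 3)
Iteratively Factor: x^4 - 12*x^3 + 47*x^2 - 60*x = (x - 4)*(x^3 - 8*x^2 + 15*x) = x*(x - 4)*(x^2 - 8*x + 15) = x*(x - 5)*(x - 4)*(x - 3)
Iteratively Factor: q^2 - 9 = (q - 3)*(q + 3)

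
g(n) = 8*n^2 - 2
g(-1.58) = 17.97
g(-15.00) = 1798.00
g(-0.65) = 1.38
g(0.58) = 0.69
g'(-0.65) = -10.40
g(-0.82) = 3.38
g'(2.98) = 47.68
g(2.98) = 69.04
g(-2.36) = 42.56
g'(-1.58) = -25.28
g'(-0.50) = -8.00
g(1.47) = 15.29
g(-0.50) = 0.00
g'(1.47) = 23.52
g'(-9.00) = -144.00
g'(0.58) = 9.28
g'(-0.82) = -13.12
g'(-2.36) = -37.76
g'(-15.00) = -240.00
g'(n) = 16*n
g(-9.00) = 646.00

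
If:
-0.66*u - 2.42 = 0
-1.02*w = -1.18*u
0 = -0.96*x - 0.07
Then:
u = -3.67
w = -4.24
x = -0.07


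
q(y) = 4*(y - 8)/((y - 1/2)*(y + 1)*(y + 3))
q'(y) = -4*(y - 8)/((y - 1/2)*(y + 1)*(y + 3)^2) - 4*(y - 8)/((y - 1/2)*(y + 1)^2*(y + 3)) - 4*(y - 8)/((y - 1/2)^2*(y + 1)*(y + 3)) + 4/((y - 1/2)*(y + 1)*(y + 3)) = 8*(-4*y^3 + 41*y^2 + 112*y + 13)/(4*y^6 + 28*y^5 + 57*y^4 + 16*y^3 - 38*y^2 - 12*y + 9)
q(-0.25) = 21.33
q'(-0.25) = -10.34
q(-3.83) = 4.65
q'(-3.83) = 7.93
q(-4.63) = 1.66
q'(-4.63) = 1.67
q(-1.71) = -19.19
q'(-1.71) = -18.86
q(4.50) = -0.08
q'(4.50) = 0.07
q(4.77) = -0.07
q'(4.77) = 0.06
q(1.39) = -2.83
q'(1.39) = 5.44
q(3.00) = -0.33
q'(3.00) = 0.34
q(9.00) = 0.00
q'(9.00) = 0.00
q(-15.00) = 0.04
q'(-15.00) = 0.01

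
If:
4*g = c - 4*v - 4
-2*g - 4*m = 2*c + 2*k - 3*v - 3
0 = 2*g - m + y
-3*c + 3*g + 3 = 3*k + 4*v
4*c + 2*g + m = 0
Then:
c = 56/229 - 5*y/229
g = -209*y/916 - 56/229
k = 329/229 - 461*y/916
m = 249*y/458 - 112/229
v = 51*y/229 - 159/229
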